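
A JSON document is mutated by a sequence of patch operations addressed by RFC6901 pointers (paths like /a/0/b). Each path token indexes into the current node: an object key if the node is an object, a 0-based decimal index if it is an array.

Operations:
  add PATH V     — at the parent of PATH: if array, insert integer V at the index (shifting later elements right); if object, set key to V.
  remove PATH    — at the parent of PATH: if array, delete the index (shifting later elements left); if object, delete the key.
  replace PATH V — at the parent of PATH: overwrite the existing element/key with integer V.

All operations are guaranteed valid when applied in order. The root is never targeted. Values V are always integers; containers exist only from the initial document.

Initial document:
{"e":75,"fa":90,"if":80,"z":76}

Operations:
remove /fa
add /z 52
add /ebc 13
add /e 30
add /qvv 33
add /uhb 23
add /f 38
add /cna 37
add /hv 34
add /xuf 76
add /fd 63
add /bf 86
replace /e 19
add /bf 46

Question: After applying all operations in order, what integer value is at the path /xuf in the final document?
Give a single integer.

Answer: 76

Derivation:
After op 1 (remove /fa): {"e":75,"if":80,"z":76}
After op 2 (add /z 52): {"e":75,"if":80,"z":52}
After op 3 (add /ebc 13): {"e":75,"ebc":13,"if":80,"z":52}
After op 4 (add /e 30): {"e":30,"ebc":13,"if":80,"z":52}
After op 5 (add /qvv 33): {"e":30,"ebc":13,"if":80,"qvv":33,"z":52}
After op 6 (add /uhb 23): {"e":30,"ebc":13,"if":80,"qvv":33,"uhb":23,"z":52}
After op 7 (add /f 38): {"e":30,"ebc":13,"f":38,"if":80,"qvv":33,"uhb":23,"z":52}
After op 8 (add /cna 37): {"cna":37,"e":30,"ebc":13,"f":38,"if":80,"qvv":33,"uhb":23,"z":52}
After op 9 (add /hv 34): {"cna":37,"e":30,"ebc":13,"f":38,"hv":34,"if":80,"qvv":33,"uhb":23,"z":52}
After op 10 (add /xuf 76): {"cna":37,"e":30,"ebc":13,"f":38,"hv":34,"if":80,"qvv":33,"uhb":23,"xuf":76,"z":52}
After op 11 (add /fd 63): {"cna":37,"e":30,"ebc":13,"f":38,"fd":63,"hv":34,"if":80,"qvv":33,"uhb":23,"xuf":76,"z":52}
After op 12 (add /bf 86): {"bf":86,"cna":37,"e":30,"ebc":13,"f":38,"fd":63,"hv":34,"if":80,"qvv":33,"uhb":23,"xuf":76,"z":52}
After op 13 (replace /e 19): {"bf":86,"cna":37,"e":19,"ebc":13,"f":38,"fd":63,"hv":34,"if":80,"qvv":33,"uhb":23,"xuf":76,"z":52}
After op 14 (add /bf 46): {"bf":46,"cna":37,"e":19,"ebc":13,"f":38,"fd":63,"hv":34,"if":80,"qvv":33,"uhb":23,"xuf":76,"z":52}
Value at /xuf: 76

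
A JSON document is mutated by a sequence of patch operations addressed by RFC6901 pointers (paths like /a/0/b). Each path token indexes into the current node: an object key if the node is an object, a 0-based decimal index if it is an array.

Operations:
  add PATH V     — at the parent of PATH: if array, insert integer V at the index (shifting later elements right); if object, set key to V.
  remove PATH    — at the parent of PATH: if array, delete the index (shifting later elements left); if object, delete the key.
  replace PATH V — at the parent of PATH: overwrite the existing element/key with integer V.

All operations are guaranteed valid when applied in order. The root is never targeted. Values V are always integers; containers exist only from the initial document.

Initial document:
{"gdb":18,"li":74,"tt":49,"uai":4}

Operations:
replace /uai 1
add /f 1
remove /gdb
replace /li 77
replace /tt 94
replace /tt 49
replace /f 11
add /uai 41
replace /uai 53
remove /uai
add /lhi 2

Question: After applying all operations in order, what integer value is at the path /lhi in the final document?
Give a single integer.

After op 1 (replace /uai 1): {"gdb":18,"li":74,"tt":49,"uai":1}
After op 2 (add /f 1): {"f":1,"gdb":18,"li":74,"tt":49,"uai":1}
After op 3 (remove /gdb): {"f":1,"li":74,"tt":49,"uai":1}
After op 4 (replace /li 77): {"f":1,"li":77,"tt":49,"uai":1}
After op 5 (replace /tt 94): {"f":1,"li":77,"tt":94,"uai":1}
After op 6 (replace /tt 49): {"f":1,"li":77,"tt":49,"uai":1}
After op 7 (replace /f 11): {"f":11,"li":77,"tt":49,"uai":1}
After op 8 (add /uai 41): {"f":11,"li":77,"tt":49,"uai":41}
After op 9 (replace /uai 53): {"f":11,"li":77,"tt":49,"uai":53}
After op 10 (remove /uai): {"f":11,"li":77,"tt":49}
After op 11 (add /lhi 2): {"f":11,"lhi":2,"li":77,"tt":49}
Value at /lhi: 2

Answer: 2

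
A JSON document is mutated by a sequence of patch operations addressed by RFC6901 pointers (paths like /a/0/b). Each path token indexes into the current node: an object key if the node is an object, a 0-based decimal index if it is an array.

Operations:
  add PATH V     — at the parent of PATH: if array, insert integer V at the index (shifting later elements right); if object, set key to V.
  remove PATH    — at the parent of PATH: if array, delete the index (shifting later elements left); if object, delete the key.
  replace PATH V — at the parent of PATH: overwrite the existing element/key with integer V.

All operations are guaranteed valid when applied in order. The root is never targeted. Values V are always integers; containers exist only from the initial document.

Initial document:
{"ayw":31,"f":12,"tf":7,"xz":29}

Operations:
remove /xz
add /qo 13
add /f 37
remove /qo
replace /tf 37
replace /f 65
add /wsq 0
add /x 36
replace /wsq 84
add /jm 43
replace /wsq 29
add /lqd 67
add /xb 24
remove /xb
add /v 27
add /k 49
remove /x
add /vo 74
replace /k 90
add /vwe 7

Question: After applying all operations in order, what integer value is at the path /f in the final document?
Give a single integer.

Answer: 65

Derivation:
After op 1 (remove /xz): {"ayw":31,"f":12,"tf":7}
After op 2 (add /qo 13): {"ayw":31,"f":12,"qo":13,"tf":7}
After op 3 (add /f 37): {"ayw":31,"f":37,"qo":13,"tf":7}
After op 4 (remove /qo): {"ayw":31,"f":37,"tf":7}
After op 5 (replace /tf 37): {"ayw":31,"f":37,"tf":37}
After op 6 (replace /f 65): {"ayw":31,"f":65,"tf":37}
After op 7 (add /wsq 0): {"ayw":31,"f":65,"tf":37,"wsq":0}
After op 8 (add /x 36): {"ayw":31,"f":65,"tf":37,"wsq":0,"x":36}
After op 9 (replace /wsq 84): {"ayw":31,"f":65,"tf":37,"wsq":84,"x":36}
After op 10 (add /jm 43): {"ayw":31,"f":65,"jm":43,"tf":37,"wsq":84,"x":36}
After op 11 (replace /wsq 29): {"ayw":31,"f":65,"jm":43,"tf":37,"wsq":29,"x":36}
After op 12 (add /lqd 67): {"ayw":31,"f":65,"jm":43,"lqd":67,"tf":37,"wsq":29,"x":36}
After op 13 (add /xb 24): {"ayw":31,"f":65,"jm":43,"lqd":67,"tf":37,"wsq":29,"x":36,"xb":24}
After op 14 (remove /xb): {"ayw":31,"f":65,"jm":43,"lqd":67,"tf":37,"wsq":29,"x":36}
After op 15 (add /v 27): {"ayw":31,"f":65,"jm":43,"lqd":67,"tf":37,"v":27,"wsq":29,"x":36}
After op 16 (add /k 49): {"ayw":31,"f":65,"jm":43,"k":49,"lqd":67,"tf":37,"v":27,"wsq":29,"x":36}
After op 17 (remove /x): {"ayw":31,"f":65,"jm":43,"k":49,"lqd":67,"tf":37,"v":27,"wsq":29}
After op 18 (add /vo 74): {"ayw":31,"f":65,"jm":43,"k":49,"lqd":67,"tf":37,"v":27,"vo":74,"wsq":29}
After op 19 (replace /k 90): {"ayw":31,"f":65,"jm":43,"k":90,"lqd":67,"tf":37,"v":27,"vo":74,"wsq":29}
After op 20 (add /vwe 7): {"ayw":31,"f":65,"jm":43,"k":90,"lqd":67,"tf":37,"v":27,"vo":74,"vwe":7,"wsq":29}
Value at /f: 65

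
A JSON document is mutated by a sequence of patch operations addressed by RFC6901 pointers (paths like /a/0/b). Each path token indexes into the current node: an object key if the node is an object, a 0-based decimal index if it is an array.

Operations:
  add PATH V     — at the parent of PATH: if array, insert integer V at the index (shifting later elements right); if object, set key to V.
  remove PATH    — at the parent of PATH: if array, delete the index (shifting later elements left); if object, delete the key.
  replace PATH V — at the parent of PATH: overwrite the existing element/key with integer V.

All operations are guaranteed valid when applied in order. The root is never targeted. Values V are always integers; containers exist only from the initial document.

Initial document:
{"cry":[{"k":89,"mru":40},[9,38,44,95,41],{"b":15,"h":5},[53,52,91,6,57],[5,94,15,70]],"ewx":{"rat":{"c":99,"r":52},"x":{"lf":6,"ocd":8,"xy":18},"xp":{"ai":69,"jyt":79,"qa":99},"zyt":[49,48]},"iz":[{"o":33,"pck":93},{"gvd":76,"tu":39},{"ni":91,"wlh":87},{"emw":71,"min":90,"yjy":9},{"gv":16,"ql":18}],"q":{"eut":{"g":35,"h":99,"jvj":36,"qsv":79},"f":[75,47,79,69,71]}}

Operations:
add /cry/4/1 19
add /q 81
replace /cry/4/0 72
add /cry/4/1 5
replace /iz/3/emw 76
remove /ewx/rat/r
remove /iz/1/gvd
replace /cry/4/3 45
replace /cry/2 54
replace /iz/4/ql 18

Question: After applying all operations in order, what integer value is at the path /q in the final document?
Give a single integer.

Answer: 81

Derivation:
After op 1 (add /cry/4/1 19): {"cry":[{"k":89,"mru":40},[9,38,44,95,41],{"b":15,"h":5},[53,52,91,6,57],[5,19,94,15,70]],"ewx":{"rat":{"c":99,"r":52},"x":{"lf":6,"ocd":8,"xy":18},"xp":{"ai":69,"jyt":79,"qa":99},"zyt":[49,48]},"iz":[{"o":33,"pck":93},{"gvd":76,"tu":39},{"ni":91,"wlh":87},{"emw":71,"min":90,"yjy":9},{"gv":16,"ql":18}],"q":{"eut":{"g":35,"h":99,"jvj":36,"qsv":79},"f":[75,47,79,69,71]}}
After op 2 (add /q 81): {"cry":[{"k":89,"mru":40},[9,38,44,95,41],{"b":15,"h":5},[53,52,91,6,57],[5,19,94,15,70]],"ewx":{"rat":{"c":99,"r":52},"x":{"lf":6,"ocd":8,"xy":18},"xp":{"ai":69,"jyt":79,"qa":99},"zyt":[49,48]},"iz":[{"o":33,"pck":93},{"gvd":76,"tu":39},{"ni":91,"wlh":87},{"emw":71,"min":90,"yjy":9},{"gv":16,"ql":18}],"q":81}
After op 3 (replace /cry/4/0 72): {"cry":[{"k":89,"mru":40},[9,38,44,95,41],{"b":15,"h":5},[53,52,91,6,57],[72,19,94,15,70]],"ewx":{"rat":{"c":99,"r":52},"x":{"lf":6,"ocd":8,"xy":18},"xp":{"ai":69,"jyt":79,"qa":99},"zyt":[49,48]},"iz":[{"o":33,"pck":93},{"gvd":76,"tu":39},{"ni":91,"wlh":87},{"emw":71,"min":90,"yjy":9},{"gv":16,"ql":18}],"q":81}
After op 4 (add /cry/4/1 5): {"cry":[{"k":89,"mru":40},[9,38,44,95,41],{"b":15,"h":5},[53,52,91,6,57],[72,5,19,94,15,70]],"ewx":{"rat":{"c":99,"r":52},"x":{"lf":6,"ocd":8,"xy":18},"xp":{"ai":69,"jyt":79,"qa":99},"zyt":[49,48]},"iz":[{"o":33,"pck":93},{"gvd":76,"tu":39},{"ni":91,"wlh":87},{"emw":71,"min":90,"yjy":9},{"gv":16,"ql":18}],"q":81}
After op 5 (replace /iz/3/emw 76): {"cry":[{"k":89,"mru":40},[9,38,44,95,41],{"b":15,"h":5},[53,52,91,6,57],[72,5,19,94,15,70]],"ewx":{"rat":{"c":99,"r":52},"x":{"lf":6,"ocd":8,"xy":18},"xp":{"ai":69,"jyt":79,"qa":99},"zyt":[49,48]},"iz":[{"o":33,"pck":93},{"gvd":76,"tu":39},{"ni":91,"wlh":87},{"emw":76,"min":90,"yjy":9},{"gv":16,"ql":18}],"q":81}
After op 6 (remove /ewx/rat/r): {"cry":[{"k":89,"mru":40},[9,38,44,95,41],{"b":15,"h":5},[53,52,91,6,57],[72,5,19,94,15,70]],"ewx":{"rat":{"c":99},"x":{"lf":6,"ocd":8,"xy":18},"xp":{"ai":69,"jyt":79,"qa":99},"zyt":[49,48]},"iz":[{"o":33,"pck":93},{"gvd":76,"tu":39},{"ni":91,"wlh":87},{"emw":76,"min":90,"yjy":9},{"gv":16,"ql":18}],"q":81}
After op 7 (remove /iz/1/gvd): {"cry":[{"k":89,"mru":40},[9,38,44,95,41],{"b":15,"h":5},[53,52,91,6,57],[72,5,19,94,15,70]],"ewx":{"rat":{"c":99},"x":{"lf":6,"ocd":8,"xy":18},"xp":{"ai":69,"jyt":79,"qa":99},"zyt":[49,48]},"iz":[{"o":33,"pck":93},{"tu":39},{"ni":91,"wlh":87},{"emw":76,"min":90,"yjy":9},{"gv":16,"ql":18}],"q":81}
After op 8 (replace /cry/4/3 45): {"cry":[{"k":89,"mru":40},[9,38,44,95,41],{"b":15,"h":5},[53,52,91,6,57],[72,5,19,45,15,70]],"ewx":{"rat":{"c":99},"x":{"lf":6,"ocd":8,"xy":18},"xp":{"ai":69,"jyt":79,"qa":99},"zyt":[49,48]},"iz":[{"o":33,"pck":93},{"tu":39},{"ni":91,"wlh":87},{"emw":76,"min":90,"yjy":9},{"gv":16,"ql":18}],"q":81}
After op 9 (replace /cry/2 54): {"cry":[{"k":89,"mru":40},[9,38,44,95,41],54,[53,52,91,6,57],[72,5,19,45,15,70]],"ewx":{"rat":{"c":99},"x":{"lf":6,"ocd":8,"xy":18},"xp":{"ai":69,"jyt":79,"qa":99},"zyt":[49,48]},"iz":[{"o":33,"pck":93},{"tu":39},{"ni":91,"wlh":87},{"emw":76,"min":90,"yjy":9},{"gv":16,"ql":18}],"q":81}
After op 10 (replace /iz/4/ql 18): {"cry":[{"k":89,"mru":40},[9,38,44,95,41],54,[53,52,91,6,57],[72,5,19,45,15,70]],"ewx":{"rat":{"c":99},"x":{"lf":6,"ocd":8,"xy":18},"xp":{"ai":69,"jyt":79,"qa":99},"zyt":[49,48]},"iz":[{"o":33,"pck":93},{"tu":39},{"ni":91,"wlh":87},{"emw":76,"min":90,"yjy":9},{"gv":16,"ql":18}],"q":81}
Value at /q: 81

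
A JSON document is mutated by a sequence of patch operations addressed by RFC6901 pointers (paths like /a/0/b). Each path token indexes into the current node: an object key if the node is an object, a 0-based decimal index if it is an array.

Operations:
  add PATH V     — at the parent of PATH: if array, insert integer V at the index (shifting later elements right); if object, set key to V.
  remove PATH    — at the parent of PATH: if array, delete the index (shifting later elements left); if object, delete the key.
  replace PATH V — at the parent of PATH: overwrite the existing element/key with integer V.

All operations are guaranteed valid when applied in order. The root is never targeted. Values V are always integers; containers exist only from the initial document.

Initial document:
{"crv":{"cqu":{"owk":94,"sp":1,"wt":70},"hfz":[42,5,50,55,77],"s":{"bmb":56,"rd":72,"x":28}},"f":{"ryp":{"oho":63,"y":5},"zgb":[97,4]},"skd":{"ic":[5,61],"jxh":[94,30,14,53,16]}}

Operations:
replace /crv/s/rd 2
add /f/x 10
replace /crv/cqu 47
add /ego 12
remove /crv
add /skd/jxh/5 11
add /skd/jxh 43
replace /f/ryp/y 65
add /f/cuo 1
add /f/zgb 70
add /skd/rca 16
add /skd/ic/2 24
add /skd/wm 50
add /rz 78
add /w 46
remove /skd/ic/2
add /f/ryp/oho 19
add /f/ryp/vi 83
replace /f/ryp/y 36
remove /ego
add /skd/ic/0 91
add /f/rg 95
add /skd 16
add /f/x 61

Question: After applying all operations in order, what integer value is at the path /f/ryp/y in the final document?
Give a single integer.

Answer: 36

Derivation:
After op 1 (replace /crv/s/rd 2): {"crv":{"cqu":{"owk":94,"sp":1,"wt":70},"hfz":[42,5,50,55,77],"s":{"bmb":56,"rd":2,"x":28}},"f":{"ryp":{"oho":63,"y":5},"zgb":[97,4]},"skd":{"ic":[5,61],"jxh":[94,30,14,53,16]}}
After op 2 (add /f/x 10): {"crv":{"cqu":{"owk":94,"sp":1,"wt":70},"hfz":[42,5,50,55,77],"s":{"bmb":56,"rd":2,"x":28}},"f":{"ryp":{"oho":63,"y":5},"x":10,"zgb":[97,4]},"skd":{"ic":[5,61],"jxh":[94,30,14,53,16]}}
After op 3 (replace /crv/cqu 47): {"crv":{"cqu":47,"hfz":[42,5,50,55,77],"s":{"bmb":56,"rd":2,"x":28}},"f":{"ryp":{"oho":63,"y":5},"x":10,"zgb":[97,4]},"skd":{"ic":[5,61],"jxh":[94,30,14,53,16]}}
After op 4 (add /ego 12): {"crv":{"cqu":47,"hfz":[42,5,50,55,77],"s":{"bmb":56,"rd":2,"x":28}},"ego":12,"f":{"ryp":{"oho":63,"y":5},"x":10,"zgb":[97,4]},"skd":{"ic":[5,61],"jxh":[94,30,14,53,16]}}
After op 5 (remove /crv): {"ego":12,"f":{"ryp":{"oho":63,"y":5},"x":10,"zgb":[97,4]},"skd":{"ic":[5,61],"jxh":[94,30,14,53,16]}}
After op 6 (add /skd/jxh/5 11): {"ego":12,"f":{"ryp":{"oho":63,"y":5},"x":10,"zgb":[97,4]},"skd":{"ic":[5,61],"jxh":[94,30,14,53,16,11]}}
After op 7 (add /skd/jxh 43): {"ego":12,"f":{"ryp":{"oho":63,"y":5},"x":10,"zgb":[97,4]},"skd":{"ic":[5,61],"jxh":43}}
After op 8 (replace /f/ryp/y 65): {"ego":12,"f":{"ryp":{"oho":63,"y":65},"x":10,"zgb":[97,4]},"skd":{"ic":[5,61],"jxh":43}}
After op 9 (add /f/cuo 1): {"ego":12,"f":{"cuo":1,"ryp":{"oho":63,"y":65},"x":10,"zgb":[97,4]},"skd":{"ic":[5,61],"jxh":43}}
After op 10 (add /f/zgb 70): {"ego":12,"f":{"cuo":1,"ryp":{"oho":63,"y":65},"x":10,"zgb":70},"skd":{"ic":[5,61],"jxh":43}}
After op 11 (add /skd/rca 16): {"ego":12,"f":{"cuo":1,"ryp":{"oho":63,"y":65},"x":10,"zgb":70},"skd":{"ic":[5,61],"jxh":43,"rca":16}}
After op 12 (add /skd/ic/2 24): {"ego":12,"f":{"cuo":1,"ryp":{"oho":63,"y":65},"x":10,"zgb":70},"skd":{"ic":[5,61,24],"jxh":43,"rca":16}}
After op 13 (add /skd/wm 50): {"ego":12,"f":{"cuo":1,"ryp":{"oho":63,"y":65},"x":10,"zgb":70},"skd":{"ic":[5,61,24],"jxh":43,"rca":16,"wm":50}}
After op 14 (add /rz 78): {"ego":12,"f":{"cuo":1,"ryp":{"oho":63,"y":65},"x":10,"zgb":70},"rz":78,"skd":{"ic":[5,61,24],"jxh":43,"rca":16,"wm":50}}
After op 15 (add /w 46): {"ego":12,"f":{"cuo":1,"ryp":{"oho":63,"y":65},"x":10,"zgb":70},"rz":78,"skd":{"ic":[5,61,24],"jxh":43,"rca":16,"wm":50},"w":46}
After op 16 (remove /skd/ic/2): {"ego":12,"f":{"cuo":1,"ryp":{"oho":63,"y":65},"x":10,"zgb":70},"rz":78,"skd":{"ic":[5,61],"jxh":43,"rca":16,"wm":50},"w":46}
After op 17 (add /f/ryp/oho 19): {"ego":12,"f":{"cuo":1,"ryp":{"oho":19,"y":65},"x":10,"zgb":70},"rz":78,"skd":{"ic":[5,61],"jxh":43,"rca":16,"wm":50},"w":46}
After op 18 (add /f/ryp/vi 83): {"ego":12,"f":{"cuo":1,"ryp":{"oho":19,"vi":83,"y":65},"x":10,"zgb":70},"rz":78,"skd":{"ic":[5,61],"jxh":43,"rca":16,"wm":50},"w":46}
After op 19 (replace /f/ryp/y 36): {"ego":12,"f":{"cuo":1,"ryp":{"oho":19,"vi":83,"y":36},"x":10,"zgb":70},"rz":78,"skd":{"ic":[5,61],"jxh":43,"rca":16,"wm":50},"w":46}
After op 20 (remove /ego): {"f":{"cuo":1,"ryp":{"oho":19,"vi":83,"y":36},"x":10,"zgb":70},"rz":78,"skd":{"ic":[5,61],"jxh":43,"rca":16,"wm":50},"w":46}
After op 21 (add /skd/ic/0 91): {"f":{"cuo":1,"ryp":{"oho":19,"vi":83,"y":36},"x":10,"zgb":70},"rz":78,"skd":{"ic":[91,5,61],"jxh":43,"rca":16,"wm":50},"w":46}
After op 22 (add /f/rg 95): {"f":{"cuo":1,"rg":95,"ryp":{"oho":19,"vi":83,"y":36},"x":10,"zgb":70},"rz":78,"skd":{"ic":[91,5,61],"jxh":43,"rca":16,"wm":50},"w":46}
After op 23 (add /skd 16): {"f":{"cuo":1,"rg":95,"ryp":{"oho":19,"vi":83,"y":36},"x":10,"zgb":70},"rz":78,"skd":16,"w":46}
After op 24 (add /f/x 61): {"f":{"cuo":1,"rg":95,"ryp":{"oho":19,"vi":83,"y":36},"x":61,"zgb":70},"rz":78,"skd":16,"w":46}
Value at /f/ryp/y: 36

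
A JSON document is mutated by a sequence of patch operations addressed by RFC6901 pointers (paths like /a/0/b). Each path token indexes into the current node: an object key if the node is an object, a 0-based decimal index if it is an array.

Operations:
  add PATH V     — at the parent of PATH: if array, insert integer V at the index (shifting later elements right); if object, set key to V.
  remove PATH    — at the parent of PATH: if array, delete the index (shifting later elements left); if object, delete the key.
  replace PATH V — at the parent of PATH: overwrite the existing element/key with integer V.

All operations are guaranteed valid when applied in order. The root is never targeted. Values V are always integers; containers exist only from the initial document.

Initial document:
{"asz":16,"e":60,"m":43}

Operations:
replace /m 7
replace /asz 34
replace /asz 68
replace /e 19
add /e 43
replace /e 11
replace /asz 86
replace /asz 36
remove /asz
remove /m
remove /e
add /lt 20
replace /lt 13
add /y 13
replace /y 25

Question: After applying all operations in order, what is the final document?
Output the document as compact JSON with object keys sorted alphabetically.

After op 1 (replace /m 7): {"asz":16,"e":60,"m":7}
After op 2 (replace /asz 34): {"asz":34,"e":60,"m":7}
After op 3 (replace /asz 68): {"asz":68,"e":60,"m":7}
After op 4 (replace /e 19): {"asz":68,"e":19,"m":7}
After op 5 (add /e 43): {"asz":68,"e":43,"m":7}
After op 6 (replace /e 11): {"asz":68,"e":11,"m":7}
After op 7 (replace /asz 86): {"asz":86,"e":11,"m":7}
After op 8 (replace /asz 36): {"asz":36,"e":11,"m":7}
After op 9 (remove /asz): {"e":11,"m":7}
After op 10 (remove /m): {"e":11}
After op 11 (remove /e): {}
After op 12 (add /lt 20): {"lt":20}
After op 13 (replace /lt 13): {"lt":13}
After op 14 (add /y 13): {"lt":13,"y":13}
After op 15 (replace /y 25): {"lt":13,"y":25}

Answer: {"lt":13,"y":25}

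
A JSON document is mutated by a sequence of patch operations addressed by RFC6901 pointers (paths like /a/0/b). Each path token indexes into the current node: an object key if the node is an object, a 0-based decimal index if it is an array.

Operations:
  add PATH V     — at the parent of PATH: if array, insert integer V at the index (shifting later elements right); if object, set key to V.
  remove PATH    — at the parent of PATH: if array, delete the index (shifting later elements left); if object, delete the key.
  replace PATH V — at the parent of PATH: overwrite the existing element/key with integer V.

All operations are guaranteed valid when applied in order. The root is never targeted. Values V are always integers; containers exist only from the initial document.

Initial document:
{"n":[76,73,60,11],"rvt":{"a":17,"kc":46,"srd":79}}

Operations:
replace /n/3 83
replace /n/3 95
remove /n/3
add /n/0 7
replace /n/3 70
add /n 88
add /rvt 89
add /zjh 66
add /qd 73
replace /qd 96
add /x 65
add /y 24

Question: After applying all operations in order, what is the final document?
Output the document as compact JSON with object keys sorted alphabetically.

After op 1 (replace /n/3 83): {"n":[76,73,60,83],"rvt":{"a":17,"kc":46,"srd":79}}
After op 2 (replace /n/3 95): {"n":[76,73,60,95],"rvt":{"a":17,"kc":46,"srd":79}}
After op 3 (remove /n/3): {"n":[76,73,60],"rvt":{"a":17,"kc":46,"srd":79}}
After op 4 (add /n/0 7): {"n":[7,76,73,60],"rvt":{"a":17,"kc":46,"srd":79}}
After op 5 (replace /n/3 70): {"n":[7,76,73,70],"rvt":{"a":17,"kc":46,"srd":79}}
After op 6 (add /n 88): {"n":88,"rvt":{"a":17,"kc":46,"srd":79}}
After op 7 (add /rvt 89): {"n":88,"rvt":89}
After op 8 (add /zjh 66): {"n":88,"rvt":89,"zjh":66}
After op 9 (add /qd 73): {"n":88,"qd":73,"rvt":89,"zjh":66}
After op 10 (replace /qd 96): {"n":88,"qd":96,"rvt":89,"zjh":66}
After op 11 (add /x 65): {"n":88,"qd":96,"rvt":89,"x":65,"zjh":66}
After op 12 (add /y 24): {"n":88,"qd":96,"rvt":89,"x":65,"y":24,"zjh":66}

Answer: {"n":88,"qd":96,"rvt":89,"x":65,"y":24,"zjh":66}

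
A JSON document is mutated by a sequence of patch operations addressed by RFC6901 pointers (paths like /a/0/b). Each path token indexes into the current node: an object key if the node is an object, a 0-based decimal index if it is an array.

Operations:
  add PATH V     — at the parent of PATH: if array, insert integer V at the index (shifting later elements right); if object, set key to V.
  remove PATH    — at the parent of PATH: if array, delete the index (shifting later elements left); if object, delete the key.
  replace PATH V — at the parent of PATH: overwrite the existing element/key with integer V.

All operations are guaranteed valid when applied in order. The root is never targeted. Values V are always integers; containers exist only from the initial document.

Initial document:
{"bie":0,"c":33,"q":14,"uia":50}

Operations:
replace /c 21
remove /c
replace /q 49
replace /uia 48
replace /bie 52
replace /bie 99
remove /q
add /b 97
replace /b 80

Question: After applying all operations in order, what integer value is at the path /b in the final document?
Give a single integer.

After op 1 (replace /c 21): {"bie":0,"c":21,"q":14,"uia":50}
After op 2 (remove /c): {"bie":0,"q":14,"uia":50}
After op 3 (replace /q 49): {"bie":0,"q":49,"uia":50}
After op 4 (replace /uia 48): {"bie":0,"q":49,"uia":48}
After op 5 (replace /bie 52): {"bie":52,"q":49,"uia":48}
After op 6 (replace /bie 99): {"bie":99,"q":49,"uia":48}
After op 7 (remove /q): {"bie":99,"uia":48}
After op 8 (add /b 97): {"b":97,"bie":99,"uia":48}
After op 9 (replace /b 80): {"b":80,"bie":99,"uia":48}
Value at /b: 80

Answer: 80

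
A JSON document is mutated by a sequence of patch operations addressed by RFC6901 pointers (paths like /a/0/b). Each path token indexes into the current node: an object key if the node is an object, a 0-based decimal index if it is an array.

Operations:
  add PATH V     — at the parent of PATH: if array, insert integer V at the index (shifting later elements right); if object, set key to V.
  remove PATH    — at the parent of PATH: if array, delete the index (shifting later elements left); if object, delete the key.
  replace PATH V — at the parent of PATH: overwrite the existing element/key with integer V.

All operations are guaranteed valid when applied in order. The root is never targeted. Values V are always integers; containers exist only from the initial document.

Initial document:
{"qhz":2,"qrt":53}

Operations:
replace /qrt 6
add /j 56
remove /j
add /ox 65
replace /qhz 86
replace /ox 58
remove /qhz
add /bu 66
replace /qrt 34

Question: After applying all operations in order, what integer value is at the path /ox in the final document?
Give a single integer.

After op 1 (replace /qrt 6): {"qhz":2,"qrt":6}
After op 2 (add /j 56): {"j":56,"qhz":2,"qrt":6}
After op 3 (remove /j): {"qhz":2,"qrt":6}
After op 4 (add /ox 65): {"ox":65,"qhz":2,"qrt":6}
After op 5 (replace /qhz 86): {"ox":65,"qhz":86,"qrt":6}
After op 6 (replace /ox 58): {"ox":58,"qhz":86,"qrt":6}
After op 7 (remove /qhz): {"ox":58,"qrt":6}
After op 8 (add /bu 66): {"bu":66,"ox":58,"qrt":6}
After op 9 (replace /qrt 34): {"bu":66,"ox":58,"qrt":34}
Value at /ox: 58

Answer: 58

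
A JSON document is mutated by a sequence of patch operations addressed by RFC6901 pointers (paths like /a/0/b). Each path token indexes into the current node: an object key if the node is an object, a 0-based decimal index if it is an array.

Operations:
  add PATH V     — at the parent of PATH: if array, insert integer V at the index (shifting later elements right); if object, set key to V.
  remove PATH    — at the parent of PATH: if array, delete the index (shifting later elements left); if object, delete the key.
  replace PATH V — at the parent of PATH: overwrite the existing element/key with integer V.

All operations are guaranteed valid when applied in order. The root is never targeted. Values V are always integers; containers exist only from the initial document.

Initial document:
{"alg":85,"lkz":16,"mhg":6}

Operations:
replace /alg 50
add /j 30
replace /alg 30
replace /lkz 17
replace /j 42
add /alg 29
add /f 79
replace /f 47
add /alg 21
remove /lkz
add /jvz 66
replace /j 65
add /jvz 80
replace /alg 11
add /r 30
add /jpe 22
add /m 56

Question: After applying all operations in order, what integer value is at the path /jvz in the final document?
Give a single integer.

Answer: 80

Derivation:
After op 1 (replace /alg 50): {"alg":50,"lkz":16,"mhg":6}
After op 2 (add /j 30): {"alg":50,"j":30,"lkz":16,"mhg":6}
After op 3 (replace /alg 30): {"alg":30,"j":30,"lkz":16,"mhg":6}
After op 4 (replace /lkz 17): {"alg":30,"j":30,"lkz":17,"mhg":6}
After op 5 (replace /j 42): {"alg":30,"j":42,"lkz":17,"mhg":6}
After op 6 (add /alg 29): {"alg":29,"j":42,"lkz":17,"mhg":6}
After op 7 (add /f 79): {"alg":29,"f":79,"j":42,"lkz":17,"mhg":6}
After op 8 (replace /f 47): {"alg":29,"f":47,"j":42,"lkz":17,"mhg":6}
After op 9 (add /alg 21): {"alg":21,"f":47,"j":42,"lkz":17,"mhg":6}
After op 10 (remove /lkz): {"alg":21,"f":47,"j":42,"mhg":6}
After op 11 (add /jvz 66): {"alg":21,"f":47,"j":42,"jvz":66,"mhg":6}
After op 12 (replace /j 65): {"alg":21,"f":47,"j":65,"jvz":66,"mhg":6}
After op 13 (add /jvz 80): {"alg":21,"f":47,"j":65,"jvz":80,"mhg":6}
After op 14 (replace /alg 11): {"alg":11,"f":47,"j":65,"jvz":80,"mhg":6}
After op 15 (add /r 30): {"alg":11,"f":47,"j":65,"jvz":80,"mhg":6,"r":30}
After op 16 (add /jpe 22): {"alg":11,"f":47,"j":65,"jpe":22,"jvz":80,"mhg":6,"r":30}
After op 17 (add /m 56): {"alg":11,"f":47,"j":65,"jpe":22,"jvz":80,"m":56,"mhg":6,"r":30}
Value at /jvz: 80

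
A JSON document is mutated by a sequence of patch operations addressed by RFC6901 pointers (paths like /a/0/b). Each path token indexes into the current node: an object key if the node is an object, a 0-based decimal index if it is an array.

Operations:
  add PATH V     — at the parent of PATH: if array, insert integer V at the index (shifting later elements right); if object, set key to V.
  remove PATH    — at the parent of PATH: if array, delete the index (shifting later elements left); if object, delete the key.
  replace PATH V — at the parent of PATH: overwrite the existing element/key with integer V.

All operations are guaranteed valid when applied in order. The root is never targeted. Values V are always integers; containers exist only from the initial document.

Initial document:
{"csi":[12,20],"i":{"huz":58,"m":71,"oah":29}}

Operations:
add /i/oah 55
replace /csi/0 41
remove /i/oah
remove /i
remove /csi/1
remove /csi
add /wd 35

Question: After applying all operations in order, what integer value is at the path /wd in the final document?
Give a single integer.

Answer: 35

Derivation:
After op 1 (add /i/oah 55): {"csi":[12,20],"i":{"huz":58,"m":71,"oah":55}}
After op 2 (replace /csi/0 41): {"csi":[41,20],"i":{"huz":58,"m":71,"oah":55}}
After op 3 (remove /i/oah): {"csi":[41,20],"i":{"huz":58,"m":71}}
After op 4 (remove /i): {"csi":[41,20]}
After op 5 (remove /csi/1): {"csi":[41]}
After op 6 (remove /csi): {}
After op 7 (add /wd 35): {"wd":35}
Value at /wd: 35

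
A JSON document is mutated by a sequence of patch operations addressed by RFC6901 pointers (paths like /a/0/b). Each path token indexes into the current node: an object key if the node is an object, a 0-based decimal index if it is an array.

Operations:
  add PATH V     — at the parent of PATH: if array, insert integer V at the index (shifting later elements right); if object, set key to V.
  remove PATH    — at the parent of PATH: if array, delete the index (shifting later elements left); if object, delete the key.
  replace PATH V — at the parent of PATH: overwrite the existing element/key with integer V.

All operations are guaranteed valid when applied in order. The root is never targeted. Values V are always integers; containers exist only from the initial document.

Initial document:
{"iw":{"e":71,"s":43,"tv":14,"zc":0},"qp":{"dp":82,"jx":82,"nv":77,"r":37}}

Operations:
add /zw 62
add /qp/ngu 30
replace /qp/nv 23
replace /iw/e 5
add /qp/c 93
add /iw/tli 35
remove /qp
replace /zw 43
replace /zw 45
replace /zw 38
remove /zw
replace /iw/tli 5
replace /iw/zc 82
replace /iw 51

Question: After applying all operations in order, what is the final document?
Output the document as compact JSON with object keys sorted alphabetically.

Answer: {"iw":51}

Derivation:
After op 1 (add /zw 62): {"iw":{"e":71,"s":43,"tv":14,"zc":0},"qp":{"dp":82,"jx":82,"nv":77,"r":37},"zw":62}
After op 2 (add /qp/ngu 30): {"iw":{"e":71,"s":43,"tv":14,"zc":0},"qp":{"dp":82,"jx":82,"ngu":30,"nv":77,"r":37},"zw":62}
After op 3 (replace /qp/nv 23): {"iw":{"e":71,"s":43,"tv":14,"zc":0},"qp":{"dp":82,"jx":82,"ngu":30,"nv":23,"r":37},"zw":62}
After op 4 (replace /iw/e 5): {"iw":{"e":5,"s":43,"tv":14,"zc":0},"qp":{"dp":82,"jx":82,"ngu":30,"nv":23,"r":37},"zw":62}
After op 5 (add /qp/c 93): {"iw":{"e":5,"s":43,"tv":14,"zc":0},"qp":{"c":93,"dp":82,"jx":82,"ngu":30,"nv":23,"r":37},"zw":62}
After op 6 (add /iw/tli 35): {"iw":{"e":5,"s":43,"tli":35,"tv":14,"zc":0},"qp":{"c":93,"dp":82,"jx":82,"ngu":30,"nv":23,"r":37},"zw":62}
After op 7 (remove /qp): {"iw":{"e":5,"s":43,"tli":35,"tv":14,"zc":0},"zw":62}
After op 8 (replace /zw 43): {"iw":{"e":5,"s":43,"tli":35,"tv":14,"zc":0},"zw":43}
After op 9 (replace /zw 45): {"iw":{"e":5,"s":43,"tli":35,"tv":14,"zc":0},"zw":45}
After op 10 (replace /zw 38): {"iw":{"e":5,"s":43,"tli":35,"tv":14,"zc":0},"zw":38}
After op 11 (remove /zw): {"iw":{"e":5,"s":43,"tli":35,"tv":14,"zc":0}}
After op 12 (replace /iw/tli 5): {"iw":{"e":5,"s":43,"tli":5,"tv":14,"zc":0}}
After op 13 (replace /iw/zc 82): {"iw":{"e":5,"s":43,"tli":5,"tv":14,"zc":82}}
After op 14 (replace /iw 51): {"iw":51}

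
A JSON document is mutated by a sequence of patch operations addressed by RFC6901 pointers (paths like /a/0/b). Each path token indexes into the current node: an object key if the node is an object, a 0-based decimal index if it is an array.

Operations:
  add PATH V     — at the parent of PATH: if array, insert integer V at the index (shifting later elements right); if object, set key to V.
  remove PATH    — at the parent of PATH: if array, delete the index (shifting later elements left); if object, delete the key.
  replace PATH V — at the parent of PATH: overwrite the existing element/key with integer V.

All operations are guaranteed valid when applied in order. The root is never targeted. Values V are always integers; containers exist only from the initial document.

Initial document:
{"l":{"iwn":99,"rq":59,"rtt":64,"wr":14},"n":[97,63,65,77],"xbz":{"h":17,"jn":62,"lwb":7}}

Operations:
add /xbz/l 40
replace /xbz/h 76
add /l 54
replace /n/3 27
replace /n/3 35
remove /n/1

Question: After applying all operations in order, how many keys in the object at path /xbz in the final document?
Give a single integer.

Answer: 4

Derivation:
After op 1 (add /xbz/l 40): {"l":{"iwn":99,"rq":59,"rtt":64,"wr":14},"n":[97,63,65,77],"xbz":{"h":17,"jn":62,"l":40,"lwb":7}}
After op 2 (replace /xbz/h 76): {"l":{"iwn":99,"rq":59,"rtt":64,"wr":14},"n":[97,63,65,77],"xbz":{"h":76,"jn":62,"l":40,"lwb":7}}
After op 3 (add /l 54): {"l":54,"n":[97,63,65,77],"xbz":{"h":76,"jn":62,"l":40,"lwb":7}}
After op 4 (replace /n/3 27): {"l":54,"n":[97,63,65,27],"xbz":{"h":76,"jn":62,"l":40,"lwb":7}}
After op 5 (replace /n/3 35): {"l":54,"n":[97,63,65,35],"xbz":{"h":76,"jn":62,"l":40,"lwb":7}}
After op 6 (remove /n/1): {"l":54,"n":[97,65,35],"xbz":{"h":76,"jn":62,"l":40,"lwb":7}}
Size at path /xbz: 4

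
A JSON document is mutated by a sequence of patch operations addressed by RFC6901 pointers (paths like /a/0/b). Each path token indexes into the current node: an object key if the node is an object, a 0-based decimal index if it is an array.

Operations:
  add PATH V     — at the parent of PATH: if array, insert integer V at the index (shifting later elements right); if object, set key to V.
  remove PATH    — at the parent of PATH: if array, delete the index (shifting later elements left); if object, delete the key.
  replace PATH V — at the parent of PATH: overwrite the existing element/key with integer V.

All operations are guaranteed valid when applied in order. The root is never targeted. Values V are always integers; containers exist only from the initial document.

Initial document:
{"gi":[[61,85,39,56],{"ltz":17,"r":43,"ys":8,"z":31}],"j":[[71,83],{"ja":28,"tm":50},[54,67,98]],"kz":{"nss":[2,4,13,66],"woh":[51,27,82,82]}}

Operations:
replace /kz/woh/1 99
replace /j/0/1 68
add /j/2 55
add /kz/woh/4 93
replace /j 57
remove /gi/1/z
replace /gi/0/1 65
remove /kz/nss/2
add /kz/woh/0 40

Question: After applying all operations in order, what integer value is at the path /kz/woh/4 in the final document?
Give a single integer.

Answer: 82

Derivation:
After op 1 (replace /kz/woh/1 99): {"gi":[[61,85,39,56],{"ltz":17,"r":43,"ys":8,"z":31}],"j":[[71,83],{"ja":28,"tm":50},[54,67,98]],"kz":{"nss":[2,4,13,66],"woh":[51,99,82,82]}}
After op 2 (replace /j/0/1 68): {"gi":[[61,85,39,56],{"ltz":17,"r":43,"ys":8,"z":31}],"j":[[71,68],{"ja":28,"tm":50},[54,67,98]],"kz":{"nss":[2,4,13,66],"woh":[51,99,82,82]}}
After op 3 (add /j/2 55): {"gi":[[61,85,39,56],{"ltz":17,"r":43,"ys":8,"z":31}],"j":[[71,68],{"ja":28,"tm":50},55,[54,67,98]],"kz":{"nss":[2,4,13,66],"woh":[51,99,82,82]}}
After op 4 (add /kz/woh/4 93): {"gi":[[61,85,39,56],{"ltz":17,"r":43,"ys":8,"z":31}],"j":[[71,68],{"ja":28,"tm":50},55,[54,67,98]],"kz":{"nss":[2,4,13,66],"woh":[51,99,82,82,93]}}
After op 5 (replace /j 57): {"gi":[[61,85,39,56],{"ltz":17,"r":43,"ys":8,"z":31}],"j":57,"kz":{"nss":[2,4,13,66],"woh":[51,99,82,82,93]}}
After op 6 (remove /gi/1/z): {"gi":[[61,85,39,56],{"ltz":17,"r":43,"ys":8}],"j":57,"kz":{"nss":[2,4,13,66],"woh":[51,99,82,82,93]}}
After op 7 (replace /gi/0/1 65): {"gi":[[61,65,39,56],{"ltz":17,"r":43,"ys":8}],"j":57,"kz":{"nss":[2,4,13,66],"woh":[51,99,82,82,93]}}
After op 8 (remove /kz/nss/2): {"gi":[[61,65,39,56],{"ltz":17,"r":43,"ys":8}],"j":57,"kz":{"nss":[2,4,66],"woh":[51,99,82,82,93]}}
After op 9 (add /kz/woh/0 40): {"gi":[[61,65,39,56],{"ltz":17,"r":43,"ys":8}],"j":57,"kz":{"nss":[2,4,66],"woh":[40,51,99,82,82,93]}}
Value at /kz/woh/4: 82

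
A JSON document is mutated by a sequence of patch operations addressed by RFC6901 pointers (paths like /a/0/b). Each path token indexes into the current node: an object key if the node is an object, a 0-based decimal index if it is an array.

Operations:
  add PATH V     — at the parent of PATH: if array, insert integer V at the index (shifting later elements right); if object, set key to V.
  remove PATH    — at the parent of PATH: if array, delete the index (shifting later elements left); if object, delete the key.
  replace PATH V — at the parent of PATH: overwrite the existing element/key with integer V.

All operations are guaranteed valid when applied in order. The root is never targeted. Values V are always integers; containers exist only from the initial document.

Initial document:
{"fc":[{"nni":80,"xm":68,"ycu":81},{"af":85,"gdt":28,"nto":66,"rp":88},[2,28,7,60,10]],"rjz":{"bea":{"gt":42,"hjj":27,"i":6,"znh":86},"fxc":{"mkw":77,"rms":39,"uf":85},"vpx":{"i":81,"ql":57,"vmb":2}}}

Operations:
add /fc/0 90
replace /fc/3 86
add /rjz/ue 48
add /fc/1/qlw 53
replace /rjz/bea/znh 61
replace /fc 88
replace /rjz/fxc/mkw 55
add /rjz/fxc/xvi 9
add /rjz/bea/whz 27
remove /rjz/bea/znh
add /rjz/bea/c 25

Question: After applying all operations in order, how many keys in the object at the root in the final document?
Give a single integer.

After op 1 (add /fc/0 90): {"fc":[90,{"nni":80,"xm":68,"ycu":81},{"af":85,"gdt":28,"nto":66,"rp":88},[2,28,7,60,10]],"rjz":{"bea":{"gt":42,"hjj":27,"i":6,"znh":86},"fxc":{"mkw":77,"rms":39,"uf":85},"vpx":{"i":81,"ql":57,"vmb":2}}}
After op 2 (replace /fc/3 86): {"fc":[90,{"nni":80,"xm":68,"ycu":81},{"af":85,"gdt":28,"nto":66,"rp":88},86],"rjz":{"bea":{"gt":42,"hjj":27,"i":6,"znh":86},"fxc":{"mkw":77,"rms":39,"uf":85},"vpx":{"i":81,"ql":57,"vmb":2}}}
After op 3 (add /rjz/ue 48): {"fc":[90,{"nni":80,"xm":68,"ycu":81},{"af":85,"gdt":28,"nto":66,"rp":88},86],"rjz":{"bea":{"gt":42,"hjj":27,"i":6,"znh":86},"fxc":{"mkw":77,"rms":39,"uf":85},"ue":48,"vpx":{"i":81,"ql":57,"vmb":2}}}
After op 4 (add /fc/1/qlw 53): {"fc":[90,{"nni":80,"qlw":53,"xm":68,"ycu":81},{"af":85,"gdt":28,"nto":66,"rp":88},86],"rjz":{"bea":{"gt":42,"hjj":27,"i":6,"znh":86},"fxc":{"mkw":77,"rms":39,"uf":85},"ue":48,"vpx":{"i":81,"ql":57,"vmb":2}}}
After op 5 (replace /rjz/bea/znh 61): {"fc":[90,{"nni":80,"qlw":53,"xm":68,"ycu":81},{"af":85,"gdt":28,"nto":66,"rp":88},86],"rjz":{"bea":{"gt":42,"hjj":27,"i":6,"znh":61},"fxc":{"mkw":77,"rms":39,"uf":85},"ue":48,"vpx":{"i":81,"ql":57,"vmb":2}}}
After op 6 (replace /fc 88): {"fc":88,"rjz":{"bea":{"gt":42,"hjj":27,"i":6,"znh":61},"fxc":{"mkw":77,"rms":39,"uf":85},"ue":48,"vpx":{"i":81,"ql":57,"vmb":2}}}
After op 7 (replace /rjz/fxc/mkw 55): {"fc":88,"rjz":{"bea":{"gt":42,"hjj":27,"i":6,"znh":61},"fxc":{"mkw":55,"rms":39,"uf":85},"ue":48,"vpx":{"i":81,"ql":57,"vmb":2}}}
After op 8 (add /rjz/fxc/xvi 9): {"fc":88,"rjz":{"bea":{"gt":42,"hjj":27,"i":6,"znh":61},"fxc":{"mkw":55,"rms":39,"uf":85,"xvi":9},"ue":48,"vpx":{"i":81,"ql":57,"vmb":2}}}
After op 9 (add /rjz/bea/whz 27): {"fc":88,"rjz":{"bea":{"gt":42,"hjj":27,"i":6,"whz":27,"znh":61},"fxc":{"mkw":55,"rms":39,"uf":85,"xvi":9},"ue":48,"vpx":{"i":81,"ql":57,"vmb":2}}}
After op 10 (remove /rjz/bea/znh): {"fc":88,"rjz":{"bea":{"gt":42,"hjj":27,"i":6,"whz":27},"fxc":{"mkw":55,"rms":39,"uf":85,"xvi":9},"ue":48,"vpx":{"i":81,"ql":57,"vmb":2}}}
After op 11 (add /rjz/bea/c 25): {"fc":88,"rjz":{"bea":{"c":25,"gt":42,"hjj":27,"i":6,"whz":27},"fxc":{"mkw":55,"rms":39,"uf":85,"xvi":9},"ue":48,"vpx":{"i":81,"ql":57,"vmb":2}}}
Size at the root: 2

Answer: 2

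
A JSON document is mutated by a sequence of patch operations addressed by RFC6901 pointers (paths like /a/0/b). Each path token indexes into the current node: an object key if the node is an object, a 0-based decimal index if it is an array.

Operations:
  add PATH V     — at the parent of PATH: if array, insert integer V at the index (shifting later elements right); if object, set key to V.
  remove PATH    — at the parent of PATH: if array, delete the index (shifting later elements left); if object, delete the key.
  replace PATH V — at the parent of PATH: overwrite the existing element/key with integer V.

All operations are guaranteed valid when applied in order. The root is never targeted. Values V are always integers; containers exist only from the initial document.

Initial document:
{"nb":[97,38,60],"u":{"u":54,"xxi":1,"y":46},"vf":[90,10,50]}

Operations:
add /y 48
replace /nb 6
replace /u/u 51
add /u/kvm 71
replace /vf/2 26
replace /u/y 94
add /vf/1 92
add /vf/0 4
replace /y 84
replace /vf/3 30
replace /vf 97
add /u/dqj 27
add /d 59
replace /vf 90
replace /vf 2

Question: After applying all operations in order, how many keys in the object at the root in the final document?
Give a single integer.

After op 1 (add /y 48): {"nb":[97,38,60],"u":{"u":54,"xxi":1,"y":46},"vf":[90,10,50],"y":48}
After op 2 (replace /nb 6): {"nb":6,"u":{"u":54,"xxi":1,"y":46},"vf":[90,10,50],"y":48}
After op 3 (replace /u/u 51): {"nb":6,"u":{"u":51,"xxi":1,"y":46},"vf":[90,10,50],"y":48}
After op 4 (add /u/kvm 71): {"nb":6,"u":{"kvm":71,"u":51,"xxi":1,"y":46},"vf":[90,10,50],"y":48}
After op 5 (replace /vf/2 26): {"nb":6,"u":{"kvm":71,"u":51,"xxi":1,"y":46},"vf":[90,10,26],"y":48}
After op 6 (replace /u/y 94): {"nb":6,"u":{"kvm":71,"u":51,"xxi":1,"y":94},"vf":[90,10,26],"y":48}
After op 7 (add /vf/1 92): {"nb":6,"u":{"kvm":71,"u":51,"xxi":1,"y":94},"vf":[90,92,10,26],"y":48}
After op 8 (add /vf/0 4): {"nb":6,"u":{"kvm":71,"u":51,"xxi":1,"y":94},"vf":[4,90,92,10,26],"y":48}
After op 9 (replace /y 84): {"nb":6,"u":{"kvm":71,"u":51,"xxi":1,"y":94},"vf":[4,90,92,10,26],"y":84}
After op 10 (replace /vf/3 30): {"nb":6,"u":{"kvm":71,"u":51,"xxi":1,"y":94},"vf":[4,90,92,30,26],"y":84}
After op 11 (replace /vf 97): {"nb":6,"u":{"kvm":71,"u":51,"xxi":1,"y":94},"vf":97,"y":84}
After op 12 (add /u/dqj 27): {"nb":6,"u":{"dqj":27,"kvm":71,"u":51,"xxi":1,"y":94},"vf":97,"y":84}
After op 13 (add /d 59): {"d":59,"nb":6,"u":{"dqj":27,"kvm":71,"u":51,"xxi":1,"y":94},"vf":97,"y":84}
After op 14 (replace /vf 90): {"d":59,"nb":6,"u":{"dqj":27,"kvm":71,"u":51,"xxi":1,"y":94},"vf":90,"y":84}
After op 15 (replace /vf 2): {"d":59,"nb":6,"u":{"dqj":27,"kvm":71,"u":51,"xxi":1,"y":94},"vf":2,"y":84}
Size at the root: 5

Answer: 5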